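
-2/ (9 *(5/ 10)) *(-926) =3704/ 9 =411.56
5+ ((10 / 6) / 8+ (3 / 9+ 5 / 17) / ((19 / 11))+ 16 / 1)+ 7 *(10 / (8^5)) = 114168873 / 5292032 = 21.57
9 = 9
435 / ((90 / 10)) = 145 / 3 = 48.33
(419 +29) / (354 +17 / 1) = 64 / 53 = 1.21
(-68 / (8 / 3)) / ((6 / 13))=-55.25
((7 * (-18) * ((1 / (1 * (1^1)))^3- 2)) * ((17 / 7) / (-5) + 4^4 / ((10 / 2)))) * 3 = 19170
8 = 8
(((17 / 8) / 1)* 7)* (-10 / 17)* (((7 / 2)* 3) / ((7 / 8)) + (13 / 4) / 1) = -2135 / 16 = -133.44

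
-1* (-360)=360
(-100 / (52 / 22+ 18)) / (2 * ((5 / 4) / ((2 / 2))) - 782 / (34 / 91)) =275 / 117068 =0.00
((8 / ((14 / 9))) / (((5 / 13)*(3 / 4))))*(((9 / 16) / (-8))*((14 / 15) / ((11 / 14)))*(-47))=38493 / 550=69.99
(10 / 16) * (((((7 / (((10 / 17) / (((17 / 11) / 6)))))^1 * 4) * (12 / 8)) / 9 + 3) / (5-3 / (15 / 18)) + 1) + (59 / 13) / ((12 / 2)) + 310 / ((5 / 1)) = 9460595 / 144144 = 65.63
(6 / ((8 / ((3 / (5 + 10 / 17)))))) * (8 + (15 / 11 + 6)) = 25857 / 4180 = 6.19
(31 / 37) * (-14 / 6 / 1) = -217 / 111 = -1.95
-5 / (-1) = 5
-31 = -31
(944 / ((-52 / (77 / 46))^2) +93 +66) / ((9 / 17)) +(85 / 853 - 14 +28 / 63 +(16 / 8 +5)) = 811861920899 / 2745325908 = 295.73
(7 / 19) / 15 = 7 / 285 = 0.02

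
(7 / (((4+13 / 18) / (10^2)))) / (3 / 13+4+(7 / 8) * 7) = 14.31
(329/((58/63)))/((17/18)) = 186543/493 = 378.38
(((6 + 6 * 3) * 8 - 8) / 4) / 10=23 / 5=4.60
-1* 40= -40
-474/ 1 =-474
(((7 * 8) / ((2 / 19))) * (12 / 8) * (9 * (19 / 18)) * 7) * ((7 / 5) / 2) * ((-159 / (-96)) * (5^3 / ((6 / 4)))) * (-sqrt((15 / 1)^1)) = -164065475 * sqrt(15) / 32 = -19856964.14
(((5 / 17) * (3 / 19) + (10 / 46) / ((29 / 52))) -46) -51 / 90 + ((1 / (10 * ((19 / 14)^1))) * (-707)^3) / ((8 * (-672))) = 3968962586921 / 827293440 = 4797.53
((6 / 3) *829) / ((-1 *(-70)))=829 / 35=23.69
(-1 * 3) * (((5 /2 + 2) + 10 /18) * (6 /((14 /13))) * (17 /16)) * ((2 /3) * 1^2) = -2873 /48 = -59.85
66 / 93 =22 / 31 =0.71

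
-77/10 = -7.70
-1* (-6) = 6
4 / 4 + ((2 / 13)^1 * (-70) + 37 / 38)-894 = -445981 / 494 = -902.80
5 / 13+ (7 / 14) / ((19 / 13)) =359 / 494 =0.73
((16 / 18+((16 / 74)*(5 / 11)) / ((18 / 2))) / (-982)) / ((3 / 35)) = -57680 / 5395599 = -0.01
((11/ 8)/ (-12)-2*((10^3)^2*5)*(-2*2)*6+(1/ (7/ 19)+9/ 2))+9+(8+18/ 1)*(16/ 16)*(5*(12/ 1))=161281059139/ 672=240001576.10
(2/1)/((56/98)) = 7/2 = 3.50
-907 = -907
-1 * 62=-62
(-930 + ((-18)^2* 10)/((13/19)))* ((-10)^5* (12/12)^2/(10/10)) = -4947000000/13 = -380538461.54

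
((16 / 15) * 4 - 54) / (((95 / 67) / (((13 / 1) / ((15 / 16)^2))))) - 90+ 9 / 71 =-13856054941 / 22764375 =-608.67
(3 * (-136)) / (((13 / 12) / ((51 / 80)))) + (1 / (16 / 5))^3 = -240.06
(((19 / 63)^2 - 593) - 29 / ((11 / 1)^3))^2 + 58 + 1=9812942536820737708 / 27907331342121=351625.97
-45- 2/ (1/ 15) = -75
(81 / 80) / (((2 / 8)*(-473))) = -0.01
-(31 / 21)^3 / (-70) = 29791 / 648270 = 0.05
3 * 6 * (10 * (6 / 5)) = 216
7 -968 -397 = -1358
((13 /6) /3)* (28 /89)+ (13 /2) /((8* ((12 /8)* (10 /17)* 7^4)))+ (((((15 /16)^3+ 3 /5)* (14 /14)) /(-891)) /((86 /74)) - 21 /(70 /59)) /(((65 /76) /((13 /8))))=-18670187234437583 /558903750451200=-33.41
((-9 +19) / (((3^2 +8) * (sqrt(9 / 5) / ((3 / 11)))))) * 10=1.20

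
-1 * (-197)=197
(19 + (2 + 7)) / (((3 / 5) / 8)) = 1120 / 3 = 373.33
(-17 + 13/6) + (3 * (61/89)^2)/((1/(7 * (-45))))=-21803039/47526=-458.76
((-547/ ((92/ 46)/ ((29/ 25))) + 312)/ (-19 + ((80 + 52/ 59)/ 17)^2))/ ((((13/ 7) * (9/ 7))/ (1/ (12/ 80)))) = -25928875966/ 6419461815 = -4.04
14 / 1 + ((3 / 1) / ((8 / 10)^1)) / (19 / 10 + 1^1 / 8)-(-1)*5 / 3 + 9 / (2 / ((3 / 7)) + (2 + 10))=24379 / 1350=18.06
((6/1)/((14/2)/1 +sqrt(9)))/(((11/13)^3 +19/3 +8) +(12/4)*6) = 19773/1085510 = 0.02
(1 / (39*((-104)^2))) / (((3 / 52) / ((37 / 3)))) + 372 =27159013 / 73008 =372.00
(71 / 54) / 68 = 71 / 3672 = 0.02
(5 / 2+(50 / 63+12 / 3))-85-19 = -12185 / 126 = -96.71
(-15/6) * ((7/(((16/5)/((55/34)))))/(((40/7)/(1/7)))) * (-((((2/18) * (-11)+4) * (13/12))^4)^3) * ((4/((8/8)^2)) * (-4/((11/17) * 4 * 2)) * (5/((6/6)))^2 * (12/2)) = -56546354.08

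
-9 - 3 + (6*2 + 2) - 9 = -7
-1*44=-44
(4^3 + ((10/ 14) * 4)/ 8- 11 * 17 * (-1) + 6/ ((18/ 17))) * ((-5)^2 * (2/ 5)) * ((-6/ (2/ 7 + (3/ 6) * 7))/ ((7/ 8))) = -1727200/ 371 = -4655.53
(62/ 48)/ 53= 31/ 1272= 0.02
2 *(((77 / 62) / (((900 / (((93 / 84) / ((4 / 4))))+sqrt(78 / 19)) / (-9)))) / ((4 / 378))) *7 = -36581876100 / 2010947507+9474003 *sqrt(1482) / 8043790028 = -18.15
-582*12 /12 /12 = -97 /2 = -48.50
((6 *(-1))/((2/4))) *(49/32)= -147/8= -18.38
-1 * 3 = -3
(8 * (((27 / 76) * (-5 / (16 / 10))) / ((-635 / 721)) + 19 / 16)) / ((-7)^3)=-189029 / 3310636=-0.06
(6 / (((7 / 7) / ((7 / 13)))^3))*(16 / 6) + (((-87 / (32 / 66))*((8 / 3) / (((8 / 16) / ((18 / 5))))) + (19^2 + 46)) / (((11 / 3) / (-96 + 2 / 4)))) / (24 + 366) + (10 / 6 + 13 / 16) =548049263 / 2636400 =207.88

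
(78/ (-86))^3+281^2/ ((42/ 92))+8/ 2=288791235331/ 1669647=172965.44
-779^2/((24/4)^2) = -606841/36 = -16856.69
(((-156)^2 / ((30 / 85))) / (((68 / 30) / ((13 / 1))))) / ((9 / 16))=703040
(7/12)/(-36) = -7/432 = -0.02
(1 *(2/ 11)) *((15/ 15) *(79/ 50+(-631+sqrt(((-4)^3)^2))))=-28271/ 275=-102.80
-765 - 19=-784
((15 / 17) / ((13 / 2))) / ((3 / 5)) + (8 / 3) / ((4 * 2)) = 371 / 663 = 0.56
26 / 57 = 0.46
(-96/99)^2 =1024/1089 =0.94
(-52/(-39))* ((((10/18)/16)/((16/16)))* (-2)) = -5/54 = -0.09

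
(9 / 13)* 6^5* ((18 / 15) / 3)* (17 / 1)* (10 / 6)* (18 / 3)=4758912 / 13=366070.15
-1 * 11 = -11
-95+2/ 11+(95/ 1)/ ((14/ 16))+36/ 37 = 41955/ 2849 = 14.73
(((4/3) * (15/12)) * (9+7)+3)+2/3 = 91/3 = 30.33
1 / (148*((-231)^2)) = 1 / 7897428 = 0.00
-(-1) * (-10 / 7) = -10 / 7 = -1.43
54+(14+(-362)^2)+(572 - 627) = 131057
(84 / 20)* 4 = 84 / 5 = 16.80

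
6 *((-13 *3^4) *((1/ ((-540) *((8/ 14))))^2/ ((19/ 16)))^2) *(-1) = 31213/ 63160560000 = 0.00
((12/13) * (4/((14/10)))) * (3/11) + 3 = 3723/1001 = 3.72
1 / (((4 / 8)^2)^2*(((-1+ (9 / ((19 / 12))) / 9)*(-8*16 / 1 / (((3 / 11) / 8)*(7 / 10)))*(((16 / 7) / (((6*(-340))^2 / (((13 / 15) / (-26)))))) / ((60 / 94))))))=-1167523875 / 4136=-282283.34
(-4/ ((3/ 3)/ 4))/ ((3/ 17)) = -272/ 3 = -90.67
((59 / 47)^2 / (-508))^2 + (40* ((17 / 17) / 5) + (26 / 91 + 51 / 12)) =110501027109523 / 8814889983088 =12.54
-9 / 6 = -3 / 2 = -1.50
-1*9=-9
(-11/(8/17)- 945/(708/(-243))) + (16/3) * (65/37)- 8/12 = 5408093/17464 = 309.67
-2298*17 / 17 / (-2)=1149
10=10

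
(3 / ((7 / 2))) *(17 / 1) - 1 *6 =60 / 7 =8.57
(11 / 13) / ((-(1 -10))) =11 / 117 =0.09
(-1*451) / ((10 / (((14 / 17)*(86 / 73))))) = -271502 / 6205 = -43.76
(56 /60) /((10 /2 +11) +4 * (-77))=-7 /2190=-0.00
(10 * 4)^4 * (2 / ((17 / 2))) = 10240000 / 17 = 602352.94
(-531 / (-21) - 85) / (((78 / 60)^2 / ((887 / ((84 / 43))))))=-398573450 / 24843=-16043.69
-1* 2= -2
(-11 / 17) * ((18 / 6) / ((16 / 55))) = -1815 / 272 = -6.67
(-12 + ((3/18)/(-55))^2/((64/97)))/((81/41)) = -6.07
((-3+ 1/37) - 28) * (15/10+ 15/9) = -3629/37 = -98.08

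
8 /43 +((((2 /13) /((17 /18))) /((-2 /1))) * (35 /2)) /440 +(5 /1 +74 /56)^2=3289896107 /81953872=40.14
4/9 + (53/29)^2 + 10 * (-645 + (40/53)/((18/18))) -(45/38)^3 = -141766369647905/22012286904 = -6440.33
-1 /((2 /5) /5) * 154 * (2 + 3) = -9625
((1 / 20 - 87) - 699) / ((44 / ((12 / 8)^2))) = -12861 / 320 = -40.19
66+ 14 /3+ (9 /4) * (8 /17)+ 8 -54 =1312 /51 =25.73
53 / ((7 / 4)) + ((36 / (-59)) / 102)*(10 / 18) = 637838 / 21063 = 30.28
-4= -4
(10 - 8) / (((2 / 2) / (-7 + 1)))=-12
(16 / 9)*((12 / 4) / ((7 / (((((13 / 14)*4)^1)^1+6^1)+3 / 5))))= 5776 / 735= 7.86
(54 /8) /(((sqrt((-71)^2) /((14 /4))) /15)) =2835 /568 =4.99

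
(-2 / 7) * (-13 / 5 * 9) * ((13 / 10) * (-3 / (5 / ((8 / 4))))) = -9126 / 875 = -10.43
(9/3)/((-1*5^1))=-3/5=-0.60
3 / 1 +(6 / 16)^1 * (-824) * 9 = -2778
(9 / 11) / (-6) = -3 / 22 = -0.14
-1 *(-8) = 8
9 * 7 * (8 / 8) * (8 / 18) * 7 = 196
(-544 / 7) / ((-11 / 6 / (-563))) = -1837632 / 77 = -23865.35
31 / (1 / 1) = 31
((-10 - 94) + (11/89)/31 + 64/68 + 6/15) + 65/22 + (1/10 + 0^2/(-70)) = -51387077/515933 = -99.60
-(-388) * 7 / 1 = 2716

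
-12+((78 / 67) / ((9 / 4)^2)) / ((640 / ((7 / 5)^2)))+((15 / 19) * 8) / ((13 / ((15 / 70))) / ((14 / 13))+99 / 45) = -89713850783 / 7544434500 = -11.89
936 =936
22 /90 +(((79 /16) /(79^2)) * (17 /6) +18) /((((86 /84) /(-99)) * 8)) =-4252873889 /19566720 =-217.35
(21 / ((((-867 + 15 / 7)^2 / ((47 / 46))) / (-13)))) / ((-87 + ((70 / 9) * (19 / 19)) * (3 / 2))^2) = -0.00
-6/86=-3/43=-0.07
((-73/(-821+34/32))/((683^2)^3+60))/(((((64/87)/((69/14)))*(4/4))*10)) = 146073/248594620507164862233520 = 0.00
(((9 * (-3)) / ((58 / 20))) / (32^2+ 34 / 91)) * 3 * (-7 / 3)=85995 / 1351661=0.06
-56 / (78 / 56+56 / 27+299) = -42336 / 228665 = -0.19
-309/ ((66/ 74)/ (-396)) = 137196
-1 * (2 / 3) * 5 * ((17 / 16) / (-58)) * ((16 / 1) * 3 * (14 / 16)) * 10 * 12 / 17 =18.10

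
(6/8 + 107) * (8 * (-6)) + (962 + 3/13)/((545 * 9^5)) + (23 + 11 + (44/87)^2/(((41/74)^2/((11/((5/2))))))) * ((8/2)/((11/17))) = -32133749240036106749/6505921160925615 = -4939.15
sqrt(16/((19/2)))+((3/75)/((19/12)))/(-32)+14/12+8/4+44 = 4*sqrt(38)/19+537691/11400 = 48.46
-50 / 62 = -25 / 31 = -0.81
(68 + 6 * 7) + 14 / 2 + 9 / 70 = 117.13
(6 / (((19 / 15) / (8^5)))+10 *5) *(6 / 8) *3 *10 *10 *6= 3982594500 / 19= 209610236.84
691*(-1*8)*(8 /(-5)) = 44224 /5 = 8844.80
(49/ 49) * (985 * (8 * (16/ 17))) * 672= 4983868.24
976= 976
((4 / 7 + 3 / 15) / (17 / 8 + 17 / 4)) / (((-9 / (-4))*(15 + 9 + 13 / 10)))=64 / 30107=0.00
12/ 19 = 0.63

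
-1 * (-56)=56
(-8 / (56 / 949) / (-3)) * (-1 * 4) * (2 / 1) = -7592 / 21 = -361.52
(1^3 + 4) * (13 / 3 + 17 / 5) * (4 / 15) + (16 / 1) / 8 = 12.31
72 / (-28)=-18 / 7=-2.57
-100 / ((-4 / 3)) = 75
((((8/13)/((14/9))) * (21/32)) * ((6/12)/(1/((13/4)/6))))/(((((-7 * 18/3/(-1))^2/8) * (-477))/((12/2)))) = -1/249312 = -0.00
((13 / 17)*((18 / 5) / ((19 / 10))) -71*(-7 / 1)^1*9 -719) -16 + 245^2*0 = 1207842 / 323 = 3739.45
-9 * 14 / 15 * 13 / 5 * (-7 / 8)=1911 / 100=19.11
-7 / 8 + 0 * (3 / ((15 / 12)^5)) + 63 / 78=-7 / 104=-0.07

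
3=3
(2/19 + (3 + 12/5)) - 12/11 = 4613/1045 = 4.41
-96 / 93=-32 / 31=-1.03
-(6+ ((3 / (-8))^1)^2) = -393 / 64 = -6.14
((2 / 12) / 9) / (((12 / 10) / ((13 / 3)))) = 65 / 972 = 0.07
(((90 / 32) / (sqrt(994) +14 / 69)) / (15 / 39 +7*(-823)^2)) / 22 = -13455 / 2444561961605632 +928395*sqrt(994) / 34223867462478848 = 0.00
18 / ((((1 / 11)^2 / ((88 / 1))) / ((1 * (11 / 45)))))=234256 / 5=46851.20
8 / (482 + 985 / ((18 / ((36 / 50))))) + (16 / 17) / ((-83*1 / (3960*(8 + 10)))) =-2973174920 / 3678477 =-808.26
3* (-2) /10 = -0.60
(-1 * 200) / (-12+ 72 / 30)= 125 / 6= 20.83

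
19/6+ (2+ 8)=79/6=13.17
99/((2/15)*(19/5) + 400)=7425/30038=0.25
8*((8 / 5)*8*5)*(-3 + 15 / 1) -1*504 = 5640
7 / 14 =1 / 2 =0.50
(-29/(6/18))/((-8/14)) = 609/4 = 152.25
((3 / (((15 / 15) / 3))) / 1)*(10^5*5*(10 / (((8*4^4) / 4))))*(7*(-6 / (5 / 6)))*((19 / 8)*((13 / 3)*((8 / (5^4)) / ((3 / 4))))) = -778050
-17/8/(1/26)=-221/4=-55.25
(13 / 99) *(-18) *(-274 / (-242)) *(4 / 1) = -14248 / 1331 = -10.70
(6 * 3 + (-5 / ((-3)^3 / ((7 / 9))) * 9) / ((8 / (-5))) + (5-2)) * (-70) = -152635 / 108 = -1413.29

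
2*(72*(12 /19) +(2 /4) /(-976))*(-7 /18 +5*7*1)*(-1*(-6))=1050695107 /55632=18886.52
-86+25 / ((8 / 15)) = -313 / 8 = -39.12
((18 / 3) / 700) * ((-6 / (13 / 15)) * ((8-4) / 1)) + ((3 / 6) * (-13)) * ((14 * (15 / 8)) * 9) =-5590539 / 3640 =-1535.86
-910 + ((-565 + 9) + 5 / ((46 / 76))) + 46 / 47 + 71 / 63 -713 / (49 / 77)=-175437550 / 68103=-2576.06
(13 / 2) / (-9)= -13 / 18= -0.72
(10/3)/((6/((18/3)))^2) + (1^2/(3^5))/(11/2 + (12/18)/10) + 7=139789/13527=10.33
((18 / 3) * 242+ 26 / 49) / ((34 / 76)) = 2704612 / 833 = 3246.83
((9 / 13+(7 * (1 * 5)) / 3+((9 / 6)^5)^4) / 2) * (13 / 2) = 10847.25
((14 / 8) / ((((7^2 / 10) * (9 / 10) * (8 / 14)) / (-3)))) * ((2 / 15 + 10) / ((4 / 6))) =-95 / 3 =-31.67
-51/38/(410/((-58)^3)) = 2487678/3895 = 638.68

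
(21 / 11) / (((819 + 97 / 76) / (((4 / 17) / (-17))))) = -6384 / 198182039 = -0.00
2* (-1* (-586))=1172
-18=-18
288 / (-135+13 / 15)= -1080 / 503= -2.15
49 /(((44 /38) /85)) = 79135 /22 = 3597.05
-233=-233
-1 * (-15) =15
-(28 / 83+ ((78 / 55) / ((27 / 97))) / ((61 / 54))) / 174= -674948 / 24226455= -0.03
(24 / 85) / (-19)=-24 / 1615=-0.01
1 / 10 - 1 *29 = -289 / 10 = -28.90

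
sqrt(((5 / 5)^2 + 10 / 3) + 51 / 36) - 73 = -70.60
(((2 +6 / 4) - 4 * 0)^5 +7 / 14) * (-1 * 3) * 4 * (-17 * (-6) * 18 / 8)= -23165271 / 16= -1447829.44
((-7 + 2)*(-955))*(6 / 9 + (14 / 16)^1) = 176675 / 24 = 7361.46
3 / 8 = 0.38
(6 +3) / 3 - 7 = -4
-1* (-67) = 67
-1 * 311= -311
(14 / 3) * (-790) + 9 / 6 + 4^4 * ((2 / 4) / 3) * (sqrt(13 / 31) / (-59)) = -22111 / 6- 128 * sqrt(403) / 5487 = -3685.63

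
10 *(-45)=-450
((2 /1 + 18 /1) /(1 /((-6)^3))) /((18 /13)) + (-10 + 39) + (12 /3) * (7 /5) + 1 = -15422 /5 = -3084.40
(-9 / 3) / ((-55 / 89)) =267 / 55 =4.85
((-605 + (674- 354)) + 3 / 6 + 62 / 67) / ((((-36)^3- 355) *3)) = 37999 / 18898422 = 0.00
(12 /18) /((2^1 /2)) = 0.67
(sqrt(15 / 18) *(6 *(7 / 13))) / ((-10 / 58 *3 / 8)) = -1624 *sqrt(30) / 195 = -45.62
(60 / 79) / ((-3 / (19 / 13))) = -380 / 1027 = -0.37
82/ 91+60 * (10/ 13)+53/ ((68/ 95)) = 749361/ 6188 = 121.10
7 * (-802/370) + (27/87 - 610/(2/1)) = -319.86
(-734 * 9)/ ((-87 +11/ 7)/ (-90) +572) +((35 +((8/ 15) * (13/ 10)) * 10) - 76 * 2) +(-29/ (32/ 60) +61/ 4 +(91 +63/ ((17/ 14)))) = -6567960809/ 368177160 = -17.84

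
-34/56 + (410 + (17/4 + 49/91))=75381/182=414.18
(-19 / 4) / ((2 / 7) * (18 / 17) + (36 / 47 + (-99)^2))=-106267 / 219291876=-0.00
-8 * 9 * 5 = -360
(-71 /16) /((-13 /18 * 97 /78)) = 1917 /388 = 4.94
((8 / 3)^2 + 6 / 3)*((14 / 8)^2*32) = 8036 / 9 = 892.89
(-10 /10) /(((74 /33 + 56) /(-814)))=13431 /961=13.98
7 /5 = 1.40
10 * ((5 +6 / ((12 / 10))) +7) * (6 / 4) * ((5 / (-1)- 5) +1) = -2295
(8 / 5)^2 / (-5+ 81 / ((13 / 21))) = 208 / 10225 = 0.02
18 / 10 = 9 / 5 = 1.80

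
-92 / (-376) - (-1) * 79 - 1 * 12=6321 / 94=67.24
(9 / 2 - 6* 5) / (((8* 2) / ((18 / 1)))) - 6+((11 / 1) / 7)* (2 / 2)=-3709 / 112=-33.12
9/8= 1.12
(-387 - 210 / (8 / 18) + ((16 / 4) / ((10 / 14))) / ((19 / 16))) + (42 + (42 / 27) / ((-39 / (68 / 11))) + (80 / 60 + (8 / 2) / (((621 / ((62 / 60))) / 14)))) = -41081549189 / 50617710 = -811.60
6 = 6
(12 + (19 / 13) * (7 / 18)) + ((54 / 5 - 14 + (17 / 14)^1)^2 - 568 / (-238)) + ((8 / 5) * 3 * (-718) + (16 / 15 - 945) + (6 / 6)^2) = -42594699881 / 9746100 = -4370.44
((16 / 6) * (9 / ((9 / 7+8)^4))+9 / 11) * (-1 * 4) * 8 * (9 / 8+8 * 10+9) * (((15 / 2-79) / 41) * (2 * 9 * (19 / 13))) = 79542169553196 / 731875625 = 108682.63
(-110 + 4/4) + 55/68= -7357/68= -108.19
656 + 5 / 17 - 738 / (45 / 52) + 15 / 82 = -1368371 / 6970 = -196.32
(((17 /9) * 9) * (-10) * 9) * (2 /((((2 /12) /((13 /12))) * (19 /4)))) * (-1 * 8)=636480 /19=33498.95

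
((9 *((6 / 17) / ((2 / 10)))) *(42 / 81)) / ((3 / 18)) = 840 / 17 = 49.41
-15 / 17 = -0.88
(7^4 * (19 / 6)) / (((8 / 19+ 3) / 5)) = 866761 / 78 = 11112.32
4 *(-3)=-12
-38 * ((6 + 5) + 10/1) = -798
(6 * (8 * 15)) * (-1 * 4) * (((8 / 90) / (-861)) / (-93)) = -256 / 80073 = -0.00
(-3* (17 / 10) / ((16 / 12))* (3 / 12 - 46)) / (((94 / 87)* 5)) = 2435913 / 75200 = 32.39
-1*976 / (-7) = 976 / 7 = 139.43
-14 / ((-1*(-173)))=-14 / 173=-0.08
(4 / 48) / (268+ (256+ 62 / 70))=35 / 220452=0.00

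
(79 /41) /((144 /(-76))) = -1501 /1476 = -1.02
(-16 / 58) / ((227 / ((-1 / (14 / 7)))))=4 / 6583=0.00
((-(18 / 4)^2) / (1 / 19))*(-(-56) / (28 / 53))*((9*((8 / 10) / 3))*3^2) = -4404618 / 5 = -880923.60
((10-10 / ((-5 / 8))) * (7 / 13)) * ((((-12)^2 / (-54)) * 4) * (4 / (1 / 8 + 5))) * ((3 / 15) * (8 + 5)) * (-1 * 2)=372736 / 615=606.07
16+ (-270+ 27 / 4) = -989 / 4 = -247.25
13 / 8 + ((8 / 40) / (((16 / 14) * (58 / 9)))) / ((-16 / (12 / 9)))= 15059 / 9280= 1.62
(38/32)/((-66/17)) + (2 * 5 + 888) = 947965/1056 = 897.69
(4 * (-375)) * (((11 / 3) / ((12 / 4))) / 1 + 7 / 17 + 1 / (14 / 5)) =-1066250 / 357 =-2986.69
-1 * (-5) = 5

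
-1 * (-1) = 1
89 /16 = 5.56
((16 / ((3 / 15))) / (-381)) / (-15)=16 / 1143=0.01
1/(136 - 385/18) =18/2063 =0.01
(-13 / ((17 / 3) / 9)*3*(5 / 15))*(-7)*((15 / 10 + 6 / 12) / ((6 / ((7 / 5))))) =5733 / 85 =67.45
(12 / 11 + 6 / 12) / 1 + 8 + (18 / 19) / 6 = 4075 / 418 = 9.75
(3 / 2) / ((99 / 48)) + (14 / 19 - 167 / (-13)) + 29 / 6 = 19.14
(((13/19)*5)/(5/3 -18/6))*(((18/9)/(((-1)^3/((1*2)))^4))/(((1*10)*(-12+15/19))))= 52/71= 0.73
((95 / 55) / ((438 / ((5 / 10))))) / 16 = 19 / 154176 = 0.00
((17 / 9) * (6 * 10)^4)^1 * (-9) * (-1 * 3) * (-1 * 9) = -5948640000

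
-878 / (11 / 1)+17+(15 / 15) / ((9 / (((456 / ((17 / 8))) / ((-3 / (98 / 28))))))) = -152539 / 1683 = -90.64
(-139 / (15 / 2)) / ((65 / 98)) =-27.94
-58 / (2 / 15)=-435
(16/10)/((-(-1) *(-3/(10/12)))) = -4/9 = -0.44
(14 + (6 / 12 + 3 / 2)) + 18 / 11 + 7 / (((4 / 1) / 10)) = 773 / 22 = 35.14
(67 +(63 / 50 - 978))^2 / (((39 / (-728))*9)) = -28966940366 / 16875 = -1716559.43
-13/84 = -0.15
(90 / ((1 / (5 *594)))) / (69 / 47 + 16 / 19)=238698900 / 2063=115704.75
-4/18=-2/9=-0.22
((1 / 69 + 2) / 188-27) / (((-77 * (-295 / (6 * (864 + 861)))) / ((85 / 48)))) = -21.78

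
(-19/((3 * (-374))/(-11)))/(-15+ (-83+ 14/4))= 0.00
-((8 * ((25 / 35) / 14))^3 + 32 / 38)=-2034384 / 2235331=-0.91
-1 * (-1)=1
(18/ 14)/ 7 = 9/ 49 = 0.18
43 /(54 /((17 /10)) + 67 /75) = 54825 /41639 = 1.32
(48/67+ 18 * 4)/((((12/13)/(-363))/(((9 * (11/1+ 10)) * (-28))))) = 10139016888/67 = 151328610.27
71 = 71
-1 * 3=-3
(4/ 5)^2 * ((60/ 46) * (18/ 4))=432/ 115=3.76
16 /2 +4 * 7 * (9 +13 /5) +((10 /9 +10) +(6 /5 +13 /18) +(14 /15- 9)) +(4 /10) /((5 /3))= 50701 /150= 338.01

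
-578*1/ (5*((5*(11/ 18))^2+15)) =-187272/ 39425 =-4.75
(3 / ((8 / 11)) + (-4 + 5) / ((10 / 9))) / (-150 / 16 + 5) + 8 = 1199 / 175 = 6.85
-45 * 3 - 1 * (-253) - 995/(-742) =88551/742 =119.34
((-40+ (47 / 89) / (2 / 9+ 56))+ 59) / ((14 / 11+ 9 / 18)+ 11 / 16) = 6848552 / 886351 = 7.73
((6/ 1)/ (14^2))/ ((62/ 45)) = 135/ 6076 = 0.02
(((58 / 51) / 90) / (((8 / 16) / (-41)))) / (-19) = 2378 / 43605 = 0.05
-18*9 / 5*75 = -2430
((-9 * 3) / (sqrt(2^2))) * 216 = -2916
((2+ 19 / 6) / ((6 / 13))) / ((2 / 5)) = 2015 / 72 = 27.99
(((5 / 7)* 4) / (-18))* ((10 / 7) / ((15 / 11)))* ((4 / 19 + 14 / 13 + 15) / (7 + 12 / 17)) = -557260 / 1585493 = -0.35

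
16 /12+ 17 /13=103 /39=2.64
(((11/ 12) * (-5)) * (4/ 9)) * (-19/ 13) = 1045/ 351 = 2.98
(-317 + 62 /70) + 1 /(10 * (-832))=-18410503 /58240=-316.11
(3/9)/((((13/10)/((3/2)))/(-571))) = -2855/13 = -219.62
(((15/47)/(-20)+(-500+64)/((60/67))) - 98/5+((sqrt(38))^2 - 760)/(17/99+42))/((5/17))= -1780.25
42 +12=54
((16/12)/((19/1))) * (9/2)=6/19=0.32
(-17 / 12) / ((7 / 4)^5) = -4352 / 50421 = -0.09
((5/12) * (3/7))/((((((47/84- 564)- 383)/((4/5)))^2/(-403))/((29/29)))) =-1624896/31602045005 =-0.00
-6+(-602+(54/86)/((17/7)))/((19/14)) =-449.39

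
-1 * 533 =-533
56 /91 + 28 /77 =140 /143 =0.98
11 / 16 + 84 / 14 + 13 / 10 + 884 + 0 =71359 / 80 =891.99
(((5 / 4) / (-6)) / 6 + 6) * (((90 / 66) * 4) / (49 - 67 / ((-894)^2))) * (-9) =-2574538965 / 430787467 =-5.98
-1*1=-1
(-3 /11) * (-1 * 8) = 2.18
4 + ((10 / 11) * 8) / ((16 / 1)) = 4.45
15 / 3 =5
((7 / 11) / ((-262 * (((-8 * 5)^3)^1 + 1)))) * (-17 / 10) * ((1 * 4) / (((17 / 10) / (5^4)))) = -8750 / 92222559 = -0.00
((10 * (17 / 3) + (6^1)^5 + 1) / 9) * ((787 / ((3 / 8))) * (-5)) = -739811480 / 81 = -9133475.06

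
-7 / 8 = -0.88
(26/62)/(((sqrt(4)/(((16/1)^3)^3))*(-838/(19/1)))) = -4243427688448/12989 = -326693947.84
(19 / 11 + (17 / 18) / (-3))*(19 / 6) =15941 / 3564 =4.47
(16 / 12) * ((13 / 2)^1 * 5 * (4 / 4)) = 130 / 3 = 43.33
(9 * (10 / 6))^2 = 225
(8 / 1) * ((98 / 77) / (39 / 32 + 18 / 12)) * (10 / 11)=35840 / 10527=3.40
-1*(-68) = 68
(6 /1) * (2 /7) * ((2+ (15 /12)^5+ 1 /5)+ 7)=188187 /8960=21.00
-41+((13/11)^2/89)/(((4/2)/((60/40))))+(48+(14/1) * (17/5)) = 11762283/215380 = 54.61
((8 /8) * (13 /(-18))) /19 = -13 /342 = -0.04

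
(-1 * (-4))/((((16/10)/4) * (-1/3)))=-30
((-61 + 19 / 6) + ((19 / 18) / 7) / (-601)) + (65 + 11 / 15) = 1495541 / 189315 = 7.90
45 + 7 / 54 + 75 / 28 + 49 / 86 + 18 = 2157815 / 32508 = 66.38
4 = 4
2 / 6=0.33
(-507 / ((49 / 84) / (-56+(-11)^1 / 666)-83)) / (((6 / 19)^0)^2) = 37829298 / 6193739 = 6.11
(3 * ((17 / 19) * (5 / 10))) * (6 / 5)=153 / 95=1.61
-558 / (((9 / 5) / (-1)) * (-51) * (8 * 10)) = -31 / 408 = -0.08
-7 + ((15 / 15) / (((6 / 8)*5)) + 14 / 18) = -5.96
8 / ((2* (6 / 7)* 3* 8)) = 7 / 36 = 0.19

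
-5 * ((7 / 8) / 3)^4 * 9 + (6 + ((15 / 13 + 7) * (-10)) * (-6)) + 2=238132831 / 479232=496.91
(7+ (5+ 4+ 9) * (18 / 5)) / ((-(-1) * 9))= 359 / 45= 7.98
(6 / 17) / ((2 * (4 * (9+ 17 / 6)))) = 0.00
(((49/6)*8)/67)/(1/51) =3332/67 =49.73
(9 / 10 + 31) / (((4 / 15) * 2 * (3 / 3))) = 957 / 16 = 59.81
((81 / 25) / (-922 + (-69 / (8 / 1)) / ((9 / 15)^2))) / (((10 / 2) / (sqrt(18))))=-5832 * sqrt(2) / 2837875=-0.00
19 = 19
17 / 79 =0.22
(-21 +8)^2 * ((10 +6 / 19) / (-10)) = -16562 / 95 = -174.34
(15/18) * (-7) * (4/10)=-7/3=-2.33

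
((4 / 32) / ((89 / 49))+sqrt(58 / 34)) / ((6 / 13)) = 637 / 4272+13 * sqrt(493) / 102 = 2.98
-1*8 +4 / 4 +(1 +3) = -3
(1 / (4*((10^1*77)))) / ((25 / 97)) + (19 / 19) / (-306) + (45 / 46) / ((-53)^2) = -1263464513 / 761135067000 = -0.00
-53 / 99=-0.54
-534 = -534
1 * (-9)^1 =-9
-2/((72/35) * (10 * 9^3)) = -7/52488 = -0.00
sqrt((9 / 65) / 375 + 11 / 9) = sqrt(1162226) / 975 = 1.11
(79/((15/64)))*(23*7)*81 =21978432/5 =4395686.40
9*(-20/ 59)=-180/ 59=-3.05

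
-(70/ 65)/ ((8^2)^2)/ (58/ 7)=-49/ 1544192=-0.00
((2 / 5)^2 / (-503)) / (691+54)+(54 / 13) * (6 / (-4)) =-758838427 / 121788875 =-6.23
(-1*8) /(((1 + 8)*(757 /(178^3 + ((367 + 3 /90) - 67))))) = -676806244 /102195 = -6622.69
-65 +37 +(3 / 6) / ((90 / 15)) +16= -143 / 12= -11.92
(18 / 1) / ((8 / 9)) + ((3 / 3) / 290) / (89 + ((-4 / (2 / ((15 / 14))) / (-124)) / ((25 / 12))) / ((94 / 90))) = 5331018719 / 263259680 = 20.25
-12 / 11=-1.09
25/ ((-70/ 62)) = -155/ 7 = -22.14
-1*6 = -6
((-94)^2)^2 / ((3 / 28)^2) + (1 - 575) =61210713298 / 9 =6801190366.44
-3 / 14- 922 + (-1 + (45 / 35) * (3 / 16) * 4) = -3689 / 4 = -922.25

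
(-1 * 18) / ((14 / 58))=-522 / 7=-74.57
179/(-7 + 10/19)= -3401/123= -27.65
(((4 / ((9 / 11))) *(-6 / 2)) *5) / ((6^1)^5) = -55 / 5832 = -0.01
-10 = -10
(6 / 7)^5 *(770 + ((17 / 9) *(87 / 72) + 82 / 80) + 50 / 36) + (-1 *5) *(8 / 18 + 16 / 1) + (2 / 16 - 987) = -4299940301 / 6050520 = -710.67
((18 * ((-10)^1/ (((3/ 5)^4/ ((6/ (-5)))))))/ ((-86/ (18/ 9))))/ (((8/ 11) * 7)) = -6875/ 903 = -7.61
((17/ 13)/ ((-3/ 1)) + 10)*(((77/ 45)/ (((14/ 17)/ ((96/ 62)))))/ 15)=558008/ 272025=2.05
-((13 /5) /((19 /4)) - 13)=1183 /95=12.45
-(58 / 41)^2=-3364 / 1681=-2.00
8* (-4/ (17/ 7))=-224/ 17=-13.18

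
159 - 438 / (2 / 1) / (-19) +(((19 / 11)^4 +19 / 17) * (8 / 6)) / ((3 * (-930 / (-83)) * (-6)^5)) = 1093465322397869 / 6412298565420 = 170.53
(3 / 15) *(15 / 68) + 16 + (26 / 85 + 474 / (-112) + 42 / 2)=33.12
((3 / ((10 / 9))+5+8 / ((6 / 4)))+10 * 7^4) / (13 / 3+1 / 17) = 12251747 / 2240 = 5469.53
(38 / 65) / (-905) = -0.00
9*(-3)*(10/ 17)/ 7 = -2.27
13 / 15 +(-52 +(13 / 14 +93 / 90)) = -1721 / 35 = -49.17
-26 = -26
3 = 3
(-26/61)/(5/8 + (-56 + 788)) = -0.00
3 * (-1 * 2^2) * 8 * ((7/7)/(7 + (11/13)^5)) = -5940688/460017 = -12.91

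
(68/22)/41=34/451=0.08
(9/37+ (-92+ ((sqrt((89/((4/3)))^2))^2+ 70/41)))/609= 35319911/4927216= 7.17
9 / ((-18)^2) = 1 / 36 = 0.03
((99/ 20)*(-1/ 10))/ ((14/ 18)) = -891/ 1400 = -0.64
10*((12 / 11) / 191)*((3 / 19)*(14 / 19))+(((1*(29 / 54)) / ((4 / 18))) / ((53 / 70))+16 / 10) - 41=-43657344631 / 1205952990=-36.20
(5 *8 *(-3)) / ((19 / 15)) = -1800 / 19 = -94.74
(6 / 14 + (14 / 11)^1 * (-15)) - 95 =-8752 / 77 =-113.66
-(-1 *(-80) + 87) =-167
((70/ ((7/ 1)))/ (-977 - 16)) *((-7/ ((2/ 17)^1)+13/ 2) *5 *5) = 13250/ 993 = 13.34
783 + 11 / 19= 14888 / 19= 783.58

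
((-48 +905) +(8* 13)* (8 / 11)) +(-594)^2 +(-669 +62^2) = 3926380 / 11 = 356943.64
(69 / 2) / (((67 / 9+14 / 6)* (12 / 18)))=5.29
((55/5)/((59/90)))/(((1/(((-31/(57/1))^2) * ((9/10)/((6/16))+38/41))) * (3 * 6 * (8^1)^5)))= 0.00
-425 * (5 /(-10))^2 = -106.25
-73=-73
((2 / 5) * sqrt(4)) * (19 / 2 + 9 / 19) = 7.98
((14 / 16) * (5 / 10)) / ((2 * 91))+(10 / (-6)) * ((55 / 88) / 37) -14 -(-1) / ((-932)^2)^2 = -15270598288496261 / 1088754543821568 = -14.03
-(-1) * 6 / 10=3 / 5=0.60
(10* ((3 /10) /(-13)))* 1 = -3 /13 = -0.23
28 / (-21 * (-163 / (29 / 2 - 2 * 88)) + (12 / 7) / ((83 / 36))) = -2627282 / 1918995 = -1.37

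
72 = 72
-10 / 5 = -2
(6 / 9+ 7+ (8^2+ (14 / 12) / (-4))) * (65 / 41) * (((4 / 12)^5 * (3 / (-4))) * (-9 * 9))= 37115 / 1312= 28.29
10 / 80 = 1 / 8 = 0.12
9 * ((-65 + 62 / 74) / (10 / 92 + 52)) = -327612 / 29563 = -11.08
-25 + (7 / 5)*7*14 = 112.20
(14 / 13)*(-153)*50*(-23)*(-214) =-527146200 / 13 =-40549707.69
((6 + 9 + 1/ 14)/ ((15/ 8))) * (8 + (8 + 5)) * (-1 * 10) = -1688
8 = 8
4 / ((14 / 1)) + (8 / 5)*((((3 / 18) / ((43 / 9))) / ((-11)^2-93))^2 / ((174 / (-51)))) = 60055367 / 210194320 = 0.29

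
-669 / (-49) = 669 / 49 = 13.65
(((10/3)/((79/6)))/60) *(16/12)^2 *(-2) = -32/2133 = -0.02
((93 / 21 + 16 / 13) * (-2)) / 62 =-515 / 2821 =-0.18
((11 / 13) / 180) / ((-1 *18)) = -11 / 42120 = -0.00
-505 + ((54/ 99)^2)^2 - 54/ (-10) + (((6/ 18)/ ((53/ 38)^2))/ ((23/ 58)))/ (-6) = -21265270710274/ 42565998915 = -499.58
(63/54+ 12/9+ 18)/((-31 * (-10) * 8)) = 41/4960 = 0.01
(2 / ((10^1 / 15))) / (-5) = -3 / 5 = -0.60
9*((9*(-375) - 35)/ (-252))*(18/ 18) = 1705/ 14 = 121.79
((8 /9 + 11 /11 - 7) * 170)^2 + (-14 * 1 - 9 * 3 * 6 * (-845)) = 72239356 /81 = 891843.90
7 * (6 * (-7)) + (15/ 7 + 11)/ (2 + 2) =-2035/ 7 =-290.71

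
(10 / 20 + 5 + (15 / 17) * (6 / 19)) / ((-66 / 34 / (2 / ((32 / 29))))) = -108257 / 20064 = -5.40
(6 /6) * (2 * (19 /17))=38 /17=2.24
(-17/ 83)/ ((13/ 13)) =-17/ 83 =-0.20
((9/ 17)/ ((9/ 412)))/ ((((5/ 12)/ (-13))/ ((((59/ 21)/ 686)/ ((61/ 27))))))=-17064216/ 12449185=-1.37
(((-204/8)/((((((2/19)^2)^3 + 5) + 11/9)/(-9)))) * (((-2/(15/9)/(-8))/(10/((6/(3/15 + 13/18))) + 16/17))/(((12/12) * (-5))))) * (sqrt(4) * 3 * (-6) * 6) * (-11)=-79481707831532259/74920581872500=-1060.88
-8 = -8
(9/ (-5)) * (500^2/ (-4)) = 112500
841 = 841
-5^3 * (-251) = 31375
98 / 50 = 49 / 25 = 1.96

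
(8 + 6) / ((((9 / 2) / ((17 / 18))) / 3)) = 238 / 27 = 8.81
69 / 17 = 4.06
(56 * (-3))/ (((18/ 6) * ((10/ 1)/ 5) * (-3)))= 9.33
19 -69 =-50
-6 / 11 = -0.55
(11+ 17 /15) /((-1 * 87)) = -182 /1305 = -0.14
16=16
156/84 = 1.86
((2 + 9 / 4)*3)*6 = 153 / 2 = 76.50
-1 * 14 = -14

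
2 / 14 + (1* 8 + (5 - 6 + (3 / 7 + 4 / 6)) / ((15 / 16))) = 371 / 45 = 8.24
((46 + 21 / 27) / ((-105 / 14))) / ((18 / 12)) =-1684 / 405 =-4.16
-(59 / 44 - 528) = 23173 / 44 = 526.66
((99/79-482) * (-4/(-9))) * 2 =-303832/711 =-427.33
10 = 10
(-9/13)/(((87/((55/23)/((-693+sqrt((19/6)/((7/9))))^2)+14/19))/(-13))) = 355740 * sqrt(798)/3350155538281483+4851982188747764/63652955227348177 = 0.08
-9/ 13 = -0.69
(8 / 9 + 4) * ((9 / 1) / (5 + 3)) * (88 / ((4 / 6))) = 726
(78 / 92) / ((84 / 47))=611 / 1288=0.47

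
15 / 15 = 1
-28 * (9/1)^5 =-1653372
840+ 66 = 906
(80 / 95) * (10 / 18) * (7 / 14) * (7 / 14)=20 / 171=0.12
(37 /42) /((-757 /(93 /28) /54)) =-30969 /148372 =-0.21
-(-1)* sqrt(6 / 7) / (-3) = -sqrt(42) / 21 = -0.31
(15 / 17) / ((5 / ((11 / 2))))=33 / 34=0.97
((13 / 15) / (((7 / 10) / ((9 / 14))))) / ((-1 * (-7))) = 39 / 343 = 0.11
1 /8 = 0.12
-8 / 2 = -4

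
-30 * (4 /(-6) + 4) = -100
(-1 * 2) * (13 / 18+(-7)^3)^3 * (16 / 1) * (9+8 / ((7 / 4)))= 88866325486780 / 5103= 17414525864.55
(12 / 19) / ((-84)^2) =1 / 11172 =0.00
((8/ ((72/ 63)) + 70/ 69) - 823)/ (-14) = 28117/ 483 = 58.21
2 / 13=0.15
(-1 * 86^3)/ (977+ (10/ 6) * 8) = -1908168/ 2971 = -642.26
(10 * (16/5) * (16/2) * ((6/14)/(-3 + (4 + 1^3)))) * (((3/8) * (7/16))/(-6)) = -3/2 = -1.50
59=59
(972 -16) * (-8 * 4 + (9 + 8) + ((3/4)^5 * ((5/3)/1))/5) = -3651681/256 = -14264.38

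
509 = 509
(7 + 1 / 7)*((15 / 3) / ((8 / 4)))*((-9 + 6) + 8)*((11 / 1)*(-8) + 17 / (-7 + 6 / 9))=-1076875 / 133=-8096.80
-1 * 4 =-4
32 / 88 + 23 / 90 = 613 / 990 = 0.62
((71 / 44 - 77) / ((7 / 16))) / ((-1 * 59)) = 13268 / 4543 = 2.92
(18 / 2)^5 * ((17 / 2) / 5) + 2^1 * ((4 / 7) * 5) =7027231 / 70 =100389.01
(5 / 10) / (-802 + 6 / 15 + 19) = -5 / 7826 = -0.00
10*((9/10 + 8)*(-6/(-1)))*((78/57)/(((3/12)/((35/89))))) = 21840/19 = 1149.47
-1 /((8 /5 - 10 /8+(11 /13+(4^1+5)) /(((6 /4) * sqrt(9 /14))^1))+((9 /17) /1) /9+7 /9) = 1877735340 /103835339191 - 3462451200 * sqrt(14) /103835339191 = -0.11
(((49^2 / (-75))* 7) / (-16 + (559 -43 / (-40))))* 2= -38416 / 46635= -0.82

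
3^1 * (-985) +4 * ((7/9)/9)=-239327/81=-2954.65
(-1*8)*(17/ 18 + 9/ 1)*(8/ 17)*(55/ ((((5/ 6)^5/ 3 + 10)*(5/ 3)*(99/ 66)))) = -326633472/ 4018885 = -81.27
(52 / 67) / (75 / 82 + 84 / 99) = 10824 / 24589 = 0.44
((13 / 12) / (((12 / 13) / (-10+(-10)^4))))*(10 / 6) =19540.62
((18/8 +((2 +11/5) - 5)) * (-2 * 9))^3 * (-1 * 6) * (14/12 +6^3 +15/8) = 93467257317/4000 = 23366814.33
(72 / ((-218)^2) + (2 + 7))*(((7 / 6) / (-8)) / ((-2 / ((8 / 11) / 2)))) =249543 / 1045528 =0.24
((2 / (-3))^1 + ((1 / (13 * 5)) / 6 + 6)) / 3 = 2081 / 1170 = 1.78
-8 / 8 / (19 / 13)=-13 / 19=-0.68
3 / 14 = 0.21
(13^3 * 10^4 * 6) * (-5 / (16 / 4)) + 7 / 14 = -329549999 / 2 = -164774999.50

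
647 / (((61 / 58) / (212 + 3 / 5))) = 39890138 / 305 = 130787.34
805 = 805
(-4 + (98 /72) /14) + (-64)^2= 294631 /72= 4092.10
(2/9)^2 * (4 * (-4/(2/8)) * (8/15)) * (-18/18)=2048/1215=1.69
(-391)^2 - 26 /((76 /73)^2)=441451051 /2888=152857.01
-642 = -642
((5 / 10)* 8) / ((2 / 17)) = 34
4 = 4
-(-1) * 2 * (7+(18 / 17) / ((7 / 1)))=1702 / 119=14.30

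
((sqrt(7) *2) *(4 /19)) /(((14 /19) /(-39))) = -156 *sqrt(7) /7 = -58.96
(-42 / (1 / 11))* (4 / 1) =-1848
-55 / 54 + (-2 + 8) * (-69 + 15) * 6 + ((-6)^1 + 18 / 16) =-421177 / 216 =-1949.89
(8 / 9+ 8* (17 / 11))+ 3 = 1609 / 99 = 16.25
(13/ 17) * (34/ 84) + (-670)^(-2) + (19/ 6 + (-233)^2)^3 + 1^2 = 27155195020503498497653/ 169684200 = 160033727480245.65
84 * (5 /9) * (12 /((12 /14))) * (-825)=-539000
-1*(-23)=23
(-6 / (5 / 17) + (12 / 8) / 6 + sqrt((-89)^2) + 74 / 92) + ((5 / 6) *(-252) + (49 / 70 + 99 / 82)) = -2610947 / 18860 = -138.44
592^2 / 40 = 43808 / 5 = 8761.60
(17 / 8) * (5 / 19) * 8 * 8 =680 / 19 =35.79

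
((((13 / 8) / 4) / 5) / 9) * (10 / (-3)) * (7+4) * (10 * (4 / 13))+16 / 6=89 / 54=1.65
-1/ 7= -0.14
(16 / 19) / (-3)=-16 / 57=-0.28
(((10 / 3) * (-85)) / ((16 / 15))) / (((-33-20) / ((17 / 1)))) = 36125 / 424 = 85.20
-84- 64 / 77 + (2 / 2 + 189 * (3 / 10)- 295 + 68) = -195681 / 770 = -254.13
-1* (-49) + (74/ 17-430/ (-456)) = 210451/ 3876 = 54.30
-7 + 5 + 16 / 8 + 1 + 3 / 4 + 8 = 39 / 4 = 9.75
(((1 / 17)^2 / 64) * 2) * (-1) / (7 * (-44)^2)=-0.00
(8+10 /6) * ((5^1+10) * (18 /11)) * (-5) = -13050 /11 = -1186.36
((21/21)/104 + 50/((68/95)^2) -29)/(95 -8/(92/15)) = 0.73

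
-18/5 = -3.60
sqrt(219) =14.80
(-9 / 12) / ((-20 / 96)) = 18 / 5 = 3.60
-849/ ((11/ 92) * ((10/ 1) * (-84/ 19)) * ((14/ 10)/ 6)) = 371013/ 539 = 688.34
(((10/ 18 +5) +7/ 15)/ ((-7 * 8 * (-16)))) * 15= 271/ 2688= 0.10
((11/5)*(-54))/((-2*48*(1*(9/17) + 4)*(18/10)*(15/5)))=17/336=0.05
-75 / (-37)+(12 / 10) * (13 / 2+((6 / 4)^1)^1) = 2151 / 185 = 11.63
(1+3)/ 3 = 4/ 3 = 1.33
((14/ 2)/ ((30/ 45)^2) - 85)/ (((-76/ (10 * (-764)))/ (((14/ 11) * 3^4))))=-149991345/ 209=-717661.94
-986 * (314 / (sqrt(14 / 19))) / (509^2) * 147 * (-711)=2311348662 * sqrt(266) / 259081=145502.59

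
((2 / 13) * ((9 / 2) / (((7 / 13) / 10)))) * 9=810 / 7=115.71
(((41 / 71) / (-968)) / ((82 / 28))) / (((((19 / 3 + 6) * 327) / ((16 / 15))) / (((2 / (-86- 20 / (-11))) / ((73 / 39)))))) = 364 / 532295888135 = 0.00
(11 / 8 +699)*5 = 28015 / 8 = 3501.88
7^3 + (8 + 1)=352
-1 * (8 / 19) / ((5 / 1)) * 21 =-168 / 95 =-1.77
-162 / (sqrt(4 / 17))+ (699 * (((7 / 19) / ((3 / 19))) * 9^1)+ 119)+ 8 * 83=15462 -81 * sqrt(17)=15128.03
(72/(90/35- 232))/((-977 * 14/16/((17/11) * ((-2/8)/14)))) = -612/60408887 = -0.00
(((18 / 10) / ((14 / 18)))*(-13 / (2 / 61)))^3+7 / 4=-265017539537087 / 343000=-772645887.86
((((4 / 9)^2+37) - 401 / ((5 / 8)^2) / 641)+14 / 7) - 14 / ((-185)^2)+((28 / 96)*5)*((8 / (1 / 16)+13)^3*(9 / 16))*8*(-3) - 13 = -313822587634705643 / 5686387920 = -55188388.84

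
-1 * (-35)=35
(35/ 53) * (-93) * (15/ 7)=-6975/ 53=-131.60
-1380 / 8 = -345 / 2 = -172.50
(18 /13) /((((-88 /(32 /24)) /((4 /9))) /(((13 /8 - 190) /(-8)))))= -137 /624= -0.22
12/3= 4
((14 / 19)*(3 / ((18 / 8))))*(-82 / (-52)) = 1148 / 741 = 1.55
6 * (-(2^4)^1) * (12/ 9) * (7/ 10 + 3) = -2368/ 5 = -473.60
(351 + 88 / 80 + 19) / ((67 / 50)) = 18555 / 67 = 276.94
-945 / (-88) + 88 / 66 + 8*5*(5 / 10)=8467 / 264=32.07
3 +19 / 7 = 5.71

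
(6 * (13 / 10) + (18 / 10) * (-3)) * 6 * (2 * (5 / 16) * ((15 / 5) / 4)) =27 / 4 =6.75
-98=-98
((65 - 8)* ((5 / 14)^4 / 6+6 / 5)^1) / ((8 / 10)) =26335919 / 307328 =85.69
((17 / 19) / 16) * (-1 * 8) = -17 / 38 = -0.45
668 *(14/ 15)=9352/ 15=623.47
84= 84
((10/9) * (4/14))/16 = 5/252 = 0.02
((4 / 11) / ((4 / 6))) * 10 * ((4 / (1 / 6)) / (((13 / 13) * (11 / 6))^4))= 1866240 / 161051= 11.59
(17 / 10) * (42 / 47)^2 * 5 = 14994 / 2209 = 6.79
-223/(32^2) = -223/1024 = -0.22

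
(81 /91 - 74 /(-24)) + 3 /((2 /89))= 150121 /1092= 137.47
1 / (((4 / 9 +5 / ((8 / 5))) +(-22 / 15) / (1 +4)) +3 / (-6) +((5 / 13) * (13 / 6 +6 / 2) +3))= 23400 / 181661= 0.13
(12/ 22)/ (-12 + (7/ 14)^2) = -24/ 517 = -0.05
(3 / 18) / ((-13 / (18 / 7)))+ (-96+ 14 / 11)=-94855 / 1001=-94.76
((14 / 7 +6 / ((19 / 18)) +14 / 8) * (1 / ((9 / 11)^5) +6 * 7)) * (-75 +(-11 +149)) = 4418575357 / 166212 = 26583.97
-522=-522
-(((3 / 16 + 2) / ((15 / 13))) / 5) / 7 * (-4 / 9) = 13 / 540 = 0.02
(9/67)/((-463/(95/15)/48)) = -2736/31021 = -0.09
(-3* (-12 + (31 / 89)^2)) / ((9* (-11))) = -94091 / 261393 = -0.36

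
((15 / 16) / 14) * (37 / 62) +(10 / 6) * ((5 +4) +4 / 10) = 654401 / 41664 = 15.71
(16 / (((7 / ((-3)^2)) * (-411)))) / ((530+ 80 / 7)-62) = -0.00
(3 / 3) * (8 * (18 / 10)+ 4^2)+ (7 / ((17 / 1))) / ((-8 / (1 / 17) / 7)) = 351179 / 11560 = 30.38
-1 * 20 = -20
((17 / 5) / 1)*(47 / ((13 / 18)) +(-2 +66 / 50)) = 355793 / 1625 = 218.95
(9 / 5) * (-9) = -81 / 5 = -16.20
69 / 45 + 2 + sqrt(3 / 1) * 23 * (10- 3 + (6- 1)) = 53 / 15 + 276 * sqrt(3) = 481.58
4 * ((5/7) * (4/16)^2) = 5/28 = 0.18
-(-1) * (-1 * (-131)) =131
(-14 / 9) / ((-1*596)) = 7 / 2682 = 0.00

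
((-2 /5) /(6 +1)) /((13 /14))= -4 /65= -0.06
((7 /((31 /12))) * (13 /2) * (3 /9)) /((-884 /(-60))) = 210 /527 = 0.40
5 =5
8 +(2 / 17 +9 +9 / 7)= 2190 / 119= 18.40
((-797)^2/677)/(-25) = -635209/16925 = -37.53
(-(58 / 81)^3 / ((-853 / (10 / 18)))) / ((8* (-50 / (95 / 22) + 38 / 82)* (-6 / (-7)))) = -94995155 / 30280814118054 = -0.00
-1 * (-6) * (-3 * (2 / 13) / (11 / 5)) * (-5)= 900 / 143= 6.29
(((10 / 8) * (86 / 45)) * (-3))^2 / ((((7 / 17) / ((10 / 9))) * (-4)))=-157165 / 4536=-34.65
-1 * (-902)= 902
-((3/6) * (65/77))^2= -4225/23716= -0.18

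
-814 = -814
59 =59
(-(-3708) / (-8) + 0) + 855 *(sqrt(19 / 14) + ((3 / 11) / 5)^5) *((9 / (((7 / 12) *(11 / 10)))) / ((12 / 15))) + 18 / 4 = -142298393463 / 310023175 + 577125 *sqrt(266) / 539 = 17004.13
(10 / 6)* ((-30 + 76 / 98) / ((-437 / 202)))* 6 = 2892640 / 21413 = 135.09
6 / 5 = 1.20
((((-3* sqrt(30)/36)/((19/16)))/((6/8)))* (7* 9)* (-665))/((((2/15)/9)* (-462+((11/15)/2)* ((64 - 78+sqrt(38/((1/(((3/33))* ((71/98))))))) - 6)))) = -165957120000* sqrt(30)/294365417 - 18522000* sqrt(445170)/3238019587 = -3091.76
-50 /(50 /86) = -86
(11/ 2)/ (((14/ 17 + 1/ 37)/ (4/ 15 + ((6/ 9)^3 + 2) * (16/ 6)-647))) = -1795113793/ 433350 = -4142.41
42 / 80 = 21 / 40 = 0.52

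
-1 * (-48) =48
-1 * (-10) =10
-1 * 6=-6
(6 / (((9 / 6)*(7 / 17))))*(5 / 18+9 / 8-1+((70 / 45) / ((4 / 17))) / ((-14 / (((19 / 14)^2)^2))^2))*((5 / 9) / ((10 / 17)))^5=14200270635290691985 / 2459548529521606656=5.77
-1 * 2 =-2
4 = 4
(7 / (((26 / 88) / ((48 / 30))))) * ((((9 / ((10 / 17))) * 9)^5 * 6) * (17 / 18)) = 2160170809393036671 / 203125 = 10634687061627.26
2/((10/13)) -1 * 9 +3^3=103/5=20.60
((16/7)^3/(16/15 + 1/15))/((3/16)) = 327680/5831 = 56.20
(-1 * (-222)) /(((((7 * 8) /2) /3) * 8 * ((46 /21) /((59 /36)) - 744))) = -2183 /545280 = -0.00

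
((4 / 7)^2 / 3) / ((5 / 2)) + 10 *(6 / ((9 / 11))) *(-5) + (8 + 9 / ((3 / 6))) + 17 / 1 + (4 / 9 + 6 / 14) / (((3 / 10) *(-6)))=-6431926 / 19845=-324.11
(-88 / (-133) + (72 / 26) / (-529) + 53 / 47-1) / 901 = 0.00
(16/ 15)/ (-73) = -16/ 1095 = -0.01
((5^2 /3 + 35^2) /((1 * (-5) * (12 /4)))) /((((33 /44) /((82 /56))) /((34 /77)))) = -1031560 /14553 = -70.88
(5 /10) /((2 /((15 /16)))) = 15 /64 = 0.23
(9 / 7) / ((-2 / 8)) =-36 / 7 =-5.14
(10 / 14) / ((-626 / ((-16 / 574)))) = 20 / 628817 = 0.00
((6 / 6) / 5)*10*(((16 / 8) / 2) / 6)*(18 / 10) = 3 / 5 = 0.60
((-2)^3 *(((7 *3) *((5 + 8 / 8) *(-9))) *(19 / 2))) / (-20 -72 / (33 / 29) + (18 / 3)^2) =-118503 / 65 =-1823.12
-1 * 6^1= -6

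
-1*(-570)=570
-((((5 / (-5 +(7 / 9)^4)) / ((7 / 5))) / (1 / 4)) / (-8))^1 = -164025 / 425656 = -0.39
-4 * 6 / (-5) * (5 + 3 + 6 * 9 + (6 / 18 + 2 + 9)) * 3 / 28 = 264 / 7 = 37.71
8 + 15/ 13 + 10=249/ 13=19.15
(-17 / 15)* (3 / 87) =-17 / 435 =-0.04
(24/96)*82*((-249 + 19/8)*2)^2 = 159601889/32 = 4987559.03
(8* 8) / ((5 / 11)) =704 / 5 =140.80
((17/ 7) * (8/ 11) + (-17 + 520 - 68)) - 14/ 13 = 436125/ 1001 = 435.69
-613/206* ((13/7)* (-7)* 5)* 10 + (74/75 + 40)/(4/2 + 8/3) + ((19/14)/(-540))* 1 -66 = 7307925991/3893400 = 1877.00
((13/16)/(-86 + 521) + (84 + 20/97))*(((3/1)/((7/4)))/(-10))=-56850541/3938200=-14.44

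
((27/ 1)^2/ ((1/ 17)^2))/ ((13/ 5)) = 1053405/ 13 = 81031.15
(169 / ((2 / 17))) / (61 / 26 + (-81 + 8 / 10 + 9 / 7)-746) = -1307215 / 748537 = -1.75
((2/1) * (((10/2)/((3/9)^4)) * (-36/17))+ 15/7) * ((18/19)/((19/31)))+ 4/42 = -341257736/128877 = -2647.93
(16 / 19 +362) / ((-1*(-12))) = 1149 / 38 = 30.24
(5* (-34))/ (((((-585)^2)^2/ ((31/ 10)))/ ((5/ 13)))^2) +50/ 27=1717116908595103335921163/ 927243130641355801406250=1.85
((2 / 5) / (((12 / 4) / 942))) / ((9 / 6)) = 1256 / 15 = 83.73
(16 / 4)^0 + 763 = 764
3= 3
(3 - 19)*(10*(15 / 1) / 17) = -2400 / 17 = -141.18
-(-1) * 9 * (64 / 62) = 288 / 31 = 9.29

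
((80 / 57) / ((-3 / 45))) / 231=-400 / 4389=-0.09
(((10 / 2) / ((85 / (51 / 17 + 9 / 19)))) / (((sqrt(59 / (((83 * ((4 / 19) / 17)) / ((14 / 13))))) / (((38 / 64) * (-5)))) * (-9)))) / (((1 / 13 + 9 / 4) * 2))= 65 * sqrt(287875042) / 598694712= 0.00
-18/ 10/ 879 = -3/ 1465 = -0.00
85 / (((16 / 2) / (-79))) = -6715 / 8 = -839.38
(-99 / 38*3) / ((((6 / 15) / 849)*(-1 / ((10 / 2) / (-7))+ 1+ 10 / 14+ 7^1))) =-14708925 / 8968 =-1640.16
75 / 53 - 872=-46141 / 53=-870.58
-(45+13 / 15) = -688 / 15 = -45.87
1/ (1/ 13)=13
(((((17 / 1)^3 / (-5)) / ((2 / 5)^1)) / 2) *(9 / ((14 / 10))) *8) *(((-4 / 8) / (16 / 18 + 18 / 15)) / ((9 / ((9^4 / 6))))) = 2417564475 / 1316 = 1837055.07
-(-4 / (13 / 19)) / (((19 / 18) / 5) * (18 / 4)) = 80 / 13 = 6.15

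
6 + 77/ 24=221/ 24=9.21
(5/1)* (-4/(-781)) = 20/781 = 0.03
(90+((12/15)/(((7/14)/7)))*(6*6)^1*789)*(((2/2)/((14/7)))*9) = 7159833/5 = 1431966.60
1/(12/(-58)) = -29/6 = -4.83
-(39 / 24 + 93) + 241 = 146.38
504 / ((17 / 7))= 3528 / 17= 207.53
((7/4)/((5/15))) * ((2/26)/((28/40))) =15/26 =0.58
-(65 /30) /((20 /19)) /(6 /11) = -2717 /720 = -3.77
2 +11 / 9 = 29 / 9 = 3.22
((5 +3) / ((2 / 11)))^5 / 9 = 164916224 / 9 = 18324024.89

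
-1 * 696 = -696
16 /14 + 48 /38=320 /133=2.41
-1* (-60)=60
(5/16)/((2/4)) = 5/8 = 0.62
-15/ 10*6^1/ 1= -9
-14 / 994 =-1 / 71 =-0.01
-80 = -80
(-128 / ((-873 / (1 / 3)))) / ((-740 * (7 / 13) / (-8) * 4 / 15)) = 832 / 226107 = 0.00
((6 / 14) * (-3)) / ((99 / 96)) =-96 / 77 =-1.25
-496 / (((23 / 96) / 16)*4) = -190464 / 23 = -8281.04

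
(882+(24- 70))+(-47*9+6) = 419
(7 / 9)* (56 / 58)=196 / 261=0.75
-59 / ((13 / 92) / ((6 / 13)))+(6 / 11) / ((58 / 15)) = -10381587 / 53911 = -192.57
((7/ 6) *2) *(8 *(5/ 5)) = 56/ 3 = 18.67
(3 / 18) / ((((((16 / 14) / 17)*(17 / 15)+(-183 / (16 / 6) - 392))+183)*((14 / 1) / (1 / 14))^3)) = -5 / 62694412592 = -0.00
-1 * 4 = -4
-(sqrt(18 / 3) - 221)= 218.55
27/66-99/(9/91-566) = 661671/1132934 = 0.58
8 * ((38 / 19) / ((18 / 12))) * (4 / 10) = 64 / 15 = 4.27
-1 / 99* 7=-7 / 99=-0.07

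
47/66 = 0.71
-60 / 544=-15 / 136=-0.11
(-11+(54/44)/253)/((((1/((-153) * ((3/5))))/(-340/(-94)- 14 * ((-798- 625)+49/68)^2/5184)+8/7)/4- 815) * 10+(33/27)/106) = 125685932811550394913/93130142098996644811037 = 0.00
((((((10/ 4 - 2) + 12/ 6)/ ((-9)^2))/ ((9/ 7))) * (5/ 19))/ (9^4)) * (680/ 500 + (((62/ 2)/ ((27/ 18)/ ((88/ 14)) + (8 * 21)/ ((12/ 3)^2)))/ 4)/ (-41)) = 0.00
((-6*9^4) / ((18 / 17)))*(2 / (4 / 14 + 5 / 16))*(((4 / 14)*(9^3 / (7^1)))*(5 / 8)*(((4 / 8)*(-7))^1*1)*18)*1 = 9757256760 / 67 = 145630697.91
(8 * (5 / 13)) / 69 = 0.04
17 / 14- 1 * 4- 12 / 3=-95 / 14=-6.79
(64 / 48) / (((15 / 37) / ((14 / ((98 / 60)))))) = 592 / 21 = 28.19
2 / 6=1 / 3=0.33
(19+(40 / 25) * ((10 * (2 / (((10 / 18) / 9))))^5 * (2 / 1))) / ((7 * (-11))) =-57127475626079 / 385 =-148383053574.23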